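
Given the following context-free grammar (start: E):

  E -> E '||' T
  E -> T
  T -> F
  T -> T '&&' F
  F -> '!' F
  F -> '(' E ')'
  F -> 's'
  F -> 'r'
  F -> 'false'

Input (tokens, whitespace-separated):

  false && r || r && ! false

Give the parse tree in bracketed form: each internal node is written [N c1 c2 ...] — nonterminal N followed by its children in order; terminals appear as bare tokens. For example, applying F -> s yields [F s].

E
E || T
T || T
T && F || T
F && F || T
false && F || T
false && r || T
false && r || T && F
false && r || F && F
false && r || r && F
false && r || r && ! F
false && r || r && ! false

[E [E [T [T [F false]] && [F r]]] || [T [T [F r]] && [F ! [F false]]]]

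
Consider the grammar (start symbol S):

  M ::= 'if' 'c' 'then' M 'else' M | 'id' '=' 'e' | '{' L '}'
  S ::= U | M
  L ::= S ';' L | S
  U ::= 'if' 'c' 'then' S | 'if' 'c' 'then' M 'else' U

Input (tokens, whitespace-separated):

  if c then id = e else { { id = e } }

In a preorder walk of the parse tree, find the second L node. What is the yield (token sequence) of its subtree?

id = e

[S [M if c then [M id = e] else [M { [L [S [M { [L [S [M id = e]]] }]]] }]]]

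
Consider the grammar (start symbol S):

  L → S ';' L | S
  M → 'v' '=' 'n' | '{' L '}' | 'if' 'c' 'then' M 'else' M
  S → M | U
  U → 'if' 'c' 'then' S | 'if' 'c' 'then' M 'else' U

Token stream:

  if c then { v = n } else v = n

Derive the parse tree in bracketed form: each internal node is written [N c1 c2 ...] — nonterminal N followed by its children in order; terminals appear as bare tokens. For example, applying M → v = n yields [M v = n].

S
M
if c then M else M
if c then { L } else M
if c then { S } else M
if c then { M } else M
if c then { v = n } else M
if c then { v = n } else v = n

[S [M if c then [M { [L [S [M v = n]]] }] else [M v = n]]]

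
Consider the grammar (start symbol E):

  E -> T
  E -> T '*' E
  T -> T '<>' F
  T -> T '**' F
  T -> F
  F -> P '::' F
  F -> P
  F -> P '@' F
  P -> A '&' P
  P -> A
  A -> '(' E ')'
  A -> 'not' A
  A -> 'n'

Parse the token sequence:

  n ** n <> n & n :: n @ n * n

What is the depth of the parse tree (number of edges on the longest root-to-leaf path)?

[E [T [T [T [F [P [A n]]]] ** [F [P [A n]]]] <> [F [P [A n] & [P [A n]]] :: [F [P [A n]] @ [F [P [A n]]]]]] * [E [T [F [P [A n]]]]]]

7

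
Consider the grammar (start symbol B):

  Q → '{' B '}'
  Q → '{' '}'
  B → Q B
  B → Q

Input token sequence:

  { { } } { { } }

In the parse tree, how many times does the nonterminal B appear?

4

[B [Q { [B [Q { }]] }] [B [Q { [B [Q { }]] }]]]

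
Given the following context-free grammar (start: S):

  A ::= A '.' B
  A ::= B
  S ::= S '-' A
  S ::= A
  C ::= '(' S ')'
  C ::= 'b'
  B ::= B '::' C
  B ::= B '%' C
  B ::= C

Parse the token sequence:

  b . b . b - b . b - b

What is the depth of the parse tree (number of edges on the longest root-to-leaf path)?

[S [S [S [A [A [A [B [C b]]] . [B [C b]]] . [B [C b]]]] - [A [A [B [C b]]] . [B [C b]]]] - [A [B [C b]]]]

8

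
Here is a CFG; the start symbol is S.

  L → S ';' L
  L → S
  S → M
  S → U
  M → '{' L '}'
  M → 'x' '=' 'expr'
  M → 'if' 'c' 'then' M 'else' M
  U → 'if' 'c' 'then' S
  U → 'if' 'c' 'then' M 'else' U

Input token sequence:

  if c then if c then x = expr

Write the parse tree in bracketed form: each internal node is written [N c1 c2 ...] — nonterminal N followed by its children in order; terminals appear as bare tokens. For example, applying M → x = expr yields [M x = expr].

[S [U if c then [S [U if c then [S [M x = expr]]]]]]

S
U
if c then S
if c then U
if c then if c then S
if c then if c then M
if c then if c then x = expr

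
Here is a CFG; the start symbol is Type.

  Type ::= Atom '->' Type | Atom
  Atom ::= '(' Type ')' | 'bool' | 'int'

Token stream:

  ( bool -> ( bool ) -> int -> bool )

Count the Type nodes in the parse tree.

6

[Type [Atom ( [Type [Atom bool] -> [Type [Atom ( [Type [Atom bool]] )] -> [Type [Atom int] -> [Type [Atom bool]]]]] )]]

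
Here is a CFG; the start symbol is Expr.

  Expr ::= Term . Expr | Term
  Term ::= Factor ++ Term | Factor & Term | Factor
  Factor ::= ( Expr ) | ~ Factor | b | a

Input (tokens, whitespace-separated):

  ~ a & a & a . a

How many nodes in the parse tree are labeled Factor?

[Expr [Term [Factor ~ [Factor a]] & [Term [Factor a] & [Term [Factor a]]]] . [Expr [Term [Factor a]]]]

5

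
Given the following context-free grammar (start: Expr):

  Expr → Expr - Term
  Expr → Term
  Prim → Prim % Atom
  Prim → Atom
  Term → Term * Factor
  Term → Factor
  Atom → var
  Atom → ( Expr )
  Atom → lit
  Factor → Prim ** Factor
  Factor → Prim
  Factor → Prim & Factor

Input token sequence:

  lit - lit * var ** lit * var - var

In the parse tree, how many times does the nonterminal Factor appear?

[Expr [Expr [Expr [Term [Factor [Prim [Atom lit]]]]] - [Term [Term [Term [Factor [Prim [Atom lit]]]] * [Factor [Prim [Atom var]] ** [Factor [Prim [Atom lit]]]]] * [Factor [Prim [Atom var]]]]] - [Term [Factor [Prim [Atom var]]]]]

6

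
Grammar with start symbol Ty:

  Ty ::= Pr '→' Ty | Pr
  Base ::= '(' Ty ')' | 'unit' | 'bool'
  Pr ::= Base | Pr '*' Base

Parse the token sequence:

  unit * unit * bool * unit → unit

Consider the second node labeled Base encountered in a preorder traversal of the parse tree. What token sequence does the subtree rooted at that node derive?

[Ty [Pr [Pr [Pr [Pr [Base unit]] * [Base unit]] * [Base bool]] * [Base unit]] → [Ty [Pr [Base unit]]]]

unit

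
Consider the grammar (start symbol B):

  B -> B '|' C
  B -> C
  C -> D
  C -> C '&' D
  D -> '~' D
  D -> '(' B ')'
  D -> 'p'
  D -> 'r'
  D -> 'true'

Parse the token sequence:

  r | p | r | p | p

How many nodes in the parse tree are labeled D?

5

[B [B [B [B [B [C [D r]]] | [C [D p]]] | [C [D r]]] | [C [D p]]] | [C [D p]]]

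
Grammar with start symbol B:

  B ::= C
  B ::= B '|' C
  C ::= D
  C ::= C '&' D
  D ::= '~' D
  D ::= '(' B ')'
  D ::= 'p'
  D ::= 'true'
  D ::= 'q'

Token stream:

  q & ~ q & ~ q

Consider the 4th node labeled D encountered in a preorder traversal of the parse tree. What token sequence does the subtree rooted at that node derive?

~ q

[B [C [C [C [D q]] & [D ~ [D q]]] & [D ~ [D q]]]]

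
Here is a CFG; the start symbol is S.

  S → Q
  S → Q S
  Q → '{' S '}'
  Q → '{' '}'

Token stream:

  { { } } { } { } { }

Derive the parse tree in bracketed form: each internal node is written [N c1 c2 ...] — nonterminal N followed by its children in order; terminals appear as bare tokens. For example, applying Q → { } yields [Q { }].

S
Q S
{ S } S
{ Q } S
{ { } } S
{ { } } Q S
{ { } } { } S
{ { } } { } Q S
{ { } } { } { } S
{ { } } { } { } Q
{ { } } { } { } { }

[S [Q { [S [Q { }]] }] [S [Q { }] [S [Q { }] [S [Q { }]]]]]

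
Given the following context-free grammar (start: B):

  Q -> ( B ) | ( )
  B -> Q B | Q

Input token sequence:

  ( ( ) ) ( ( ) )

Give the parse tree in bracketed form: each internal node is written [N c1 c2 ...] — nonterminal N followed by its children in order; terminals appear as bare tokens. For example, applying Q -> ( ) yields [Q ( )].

B
Q B
( B ) B
( Q ) B
( ( ) ) B
( ( ) ) Q
( ( ) ) ( B )
( ( ) ) ( Q )
( ( ) ) ( ( ) )

[B [Q ( [B [Q ( )]] )] [B [Q ( [B [Q ( )]] )]]]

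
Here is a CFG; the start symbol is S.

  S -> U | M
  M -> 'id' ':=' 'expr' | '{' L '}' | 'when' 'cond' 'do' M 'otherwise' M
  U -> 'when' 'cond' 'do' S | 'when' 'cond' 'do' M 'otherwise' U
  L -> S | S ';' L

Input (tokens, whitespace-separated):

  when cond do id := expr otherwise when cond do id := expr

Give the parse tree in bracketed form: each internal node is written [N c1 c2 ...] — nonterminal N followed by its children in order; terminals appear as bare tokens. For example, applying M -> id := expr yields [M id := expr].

[S [U when cond do [M id := expr] otherwise [U when cond do [S [M id := expr]]]]]

S
U
when cond do M otherwise U
when cond do id := expr otherwise U
when cond do id := expr otherwise when cond do S
when cond do id := expr otherwise when cond do M
when cond do id := expr otherwise when cond do id := expr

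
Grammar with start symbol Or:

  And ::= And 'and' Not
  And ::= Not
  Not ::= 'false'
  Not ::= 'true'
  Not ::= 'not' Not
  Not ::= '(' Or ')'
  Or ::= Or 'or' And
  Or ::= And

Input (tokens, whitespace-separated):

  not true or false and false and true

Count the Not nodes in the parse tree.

5

[Or [Or [And [Not not [Not true]]]] or [And [And [And [Not false]] and [Not false]] and [Not true]]]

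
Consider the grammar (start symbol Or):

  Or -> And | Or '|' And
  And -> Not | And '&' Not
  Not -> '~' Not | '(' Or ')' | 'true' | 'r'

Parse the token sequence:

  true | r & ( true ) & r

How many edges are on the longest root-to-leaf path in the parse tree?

[Or [Or [And [Not true]]] | [And [And [And [Not r]] & [Not ( [Or [And [Not true]]] )]] & [Not r]]]

7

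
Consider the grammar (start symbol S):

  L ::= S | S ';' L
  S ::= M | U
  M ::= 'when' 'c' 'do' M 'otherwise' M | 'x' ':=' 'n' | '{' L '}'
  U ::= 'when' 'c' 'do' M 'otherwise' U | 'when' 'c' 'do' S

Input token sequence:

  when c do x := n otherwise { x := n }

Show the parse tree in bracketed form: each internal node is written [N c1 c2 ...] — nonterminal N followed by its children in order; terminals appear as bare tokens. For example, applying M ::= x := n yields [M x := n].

[S [M when c do [M x := n] otherwise [M { [L [S [M x := n]]] }]]]

S
M
when c do M otherwise M
when c do x := n otherwise M
when c do x := n otherwise { L }
when c do x := n otherwise { S }
when c do x := n otherwise { M }
when c do x := n otherwise { x := n }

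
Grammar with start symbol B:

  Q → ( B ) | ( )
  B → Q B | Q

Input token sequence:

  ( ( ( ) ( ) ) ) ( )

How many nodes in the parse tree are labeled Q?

[B [Q ( [B [Q ( [B [Q ( )] [B [Q ( )]]] )]] )] [B [Q ( )]]]

5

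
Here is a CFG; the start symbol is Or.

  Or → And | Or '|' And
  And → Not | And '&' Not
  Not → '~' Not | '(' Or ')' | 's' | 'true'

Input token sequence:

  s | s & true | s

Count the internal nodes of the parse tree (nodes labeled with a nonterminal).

11

[Or [Or [Or [And [Not s]]] | [And [And [Not s]] & [Not true]]] | [And [Not s]]]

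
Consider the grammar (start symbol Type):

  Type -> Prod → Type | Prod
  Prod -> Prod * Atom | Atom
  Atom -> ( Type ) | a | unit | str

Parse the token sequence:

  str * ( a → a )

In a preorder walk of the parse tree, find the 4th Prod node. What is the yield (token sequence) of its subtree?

a

[Type [Prod [Prod [Atom str]] * [Atom ( [Type [Prod [Atom a]] → [Type [Prod [Atom a]]]] )]]]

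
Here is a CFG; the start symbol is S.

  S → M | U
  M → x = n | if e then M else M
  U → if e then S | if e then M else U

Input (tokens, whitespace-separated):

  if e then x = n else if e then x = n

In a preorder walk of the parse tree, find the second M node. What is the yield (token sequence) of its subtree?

[S [U if e then [M x = n] else [U if e then [S [M x = n]]]]]

x = n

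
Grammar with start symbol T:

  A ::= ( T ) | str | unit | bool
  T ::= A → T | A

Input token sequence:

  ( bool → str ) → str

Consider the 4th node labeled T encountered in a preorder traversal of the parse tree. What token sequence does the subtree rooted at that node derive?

[T [A ( [T [A bool] → [T [A str]]] )] → [T [A str]]]

str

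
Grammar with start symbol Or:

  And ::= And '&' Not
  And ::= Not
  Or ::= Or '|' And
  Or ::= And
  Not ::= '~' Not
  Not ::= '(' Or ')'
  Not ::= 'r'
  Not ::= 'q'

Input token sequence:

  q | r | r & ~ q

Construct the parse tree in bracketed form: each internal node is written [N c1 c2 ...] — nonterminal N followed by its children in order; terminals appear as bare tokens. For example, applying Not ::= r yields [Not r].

[Or [Or [Or [And [Not q]]] | [And [Not r]]] | [And [And [Not r]] & [Not ~ [Not q]]]]

Or
Or | And
Or | And | And
And | And | And
Not | And | And
q | And | And
q | Not | And
q | r | And
q | r | And & Not
q | r | Not & Not
q | r | r & Not
q | r | r & ~ Not
q | r | r & ~ q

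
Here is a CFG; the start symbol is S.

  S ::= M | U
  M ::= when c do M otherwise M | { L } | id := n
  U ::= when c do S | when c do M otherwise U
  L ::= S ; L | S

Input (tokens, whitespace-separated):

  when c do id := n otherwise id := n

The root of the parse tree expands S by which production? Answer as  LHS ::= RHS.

S ::= M

[S [M when c do [M id := n] otherwise [M id := n]]]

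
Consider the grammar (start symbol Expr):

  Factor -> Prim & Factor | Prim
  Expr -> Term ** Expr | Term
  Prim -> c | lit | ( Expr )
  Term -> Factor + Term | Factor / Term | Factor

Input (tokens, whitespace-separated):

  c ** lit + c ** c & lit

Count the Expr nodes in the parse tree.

[Expr [Term [Factor [Prim c]]] ** [Expr [Term [Factor [Prim lit]] + [Term [Factor [Prim c]]]] ** [Expr [Term [Factor [Prim c] & [Factor [Prim lit]]]]]]]

3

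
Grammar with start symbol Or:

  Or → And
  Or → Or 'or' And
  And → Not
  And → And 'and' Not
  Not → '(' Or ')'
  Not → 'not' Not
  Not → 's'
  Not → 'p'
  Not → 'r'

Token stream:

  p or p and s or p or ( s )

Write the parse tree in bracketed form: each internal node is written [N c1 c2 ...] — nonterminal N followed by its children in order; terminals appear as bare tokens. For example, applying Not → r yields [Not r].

Or
Or or And
Or or And or And
Or or And or And or And
And or And or And or And
Not or And or And or And
p or And or And or And
p or And and Not or And or And
p or Not and Not or And or And
p or p and Not or And or And
p or p and s or And or And
p or p and s or Not or And
p or p and s or p or And
p or p and s or p or Not
p or p and s or p or ( Or )
p or p and s or p or ( And )
p or p and s or p or ( Not )
p or p and s or p or ( s )

[Or [Or [Or [Or [And [Not p]]] or [And [And [Not p]] and [Not s]]] or [And [Not p]]] or [And [Not ( [Or [And [Not s]]] )]]]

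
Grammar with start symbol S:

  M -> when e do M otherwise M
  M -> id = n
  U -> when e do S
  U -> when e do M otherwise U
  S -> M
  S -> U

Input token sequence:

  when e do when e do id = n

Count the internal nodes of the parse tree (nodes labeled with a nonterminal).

[S [U when e do [S [U when e do [S [M id = n]]]]]]

6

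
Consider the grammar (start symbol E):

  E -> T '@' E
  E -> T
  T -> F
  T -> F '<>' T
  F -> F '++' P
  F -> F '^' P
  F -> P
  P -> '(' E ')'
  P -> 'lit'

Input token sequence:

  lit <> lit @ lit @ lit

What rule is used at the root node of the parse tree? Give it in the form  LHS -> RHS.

E -> T '@' E

[E [T [F [P lit]] <> [T [F [P lit]]]] @ [E [T [F [P lit]]] @ [E [T [F [P lit]]]]]]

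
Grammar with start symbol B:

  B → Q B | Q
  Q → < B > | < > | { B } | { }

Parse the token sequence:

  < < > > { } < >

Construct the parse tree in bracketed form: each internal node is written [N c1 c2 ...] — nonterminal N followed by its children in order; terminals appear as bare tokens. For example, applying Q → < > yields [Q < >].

[B [Q < [B [Q < >]] >] [B [Q { }] [B [Q < >]]]]

B
Q B
< B > B
< Q > B
< < > > B
< < > > Q B
< < > > { } B
< < > > { } Q
< < > > { } < >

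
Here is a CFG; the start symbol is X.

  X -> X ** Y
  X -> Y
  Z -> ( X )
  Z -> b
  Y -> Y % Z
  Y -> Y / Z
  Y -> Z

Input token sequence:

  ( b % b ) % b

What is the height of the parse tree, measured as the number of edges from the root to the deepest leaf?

[X [Y [Y [Z ( [X [Y [Y [Z b]] % [Z b]]] )]] % [Z b]]]

8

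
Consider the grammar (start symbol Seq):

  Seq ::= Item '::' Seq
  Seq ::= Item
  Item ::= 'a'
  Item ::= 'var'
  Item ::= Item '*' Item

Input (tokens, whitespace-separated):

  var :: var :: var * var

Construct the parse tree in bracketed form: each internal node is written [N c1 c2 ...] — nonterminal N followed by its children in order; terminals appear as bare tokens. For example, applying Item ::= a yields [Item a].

[Seq [Item var] :: [Seq [Item var] :: [Seq [Item [Item var] * [Item var]]]]]

Seq
Item :: Seq
var :: Seq
var :: Item :: Seq
var :: var :: Seq
var :: var :: Item
var :: var :: Item * Item
var :: var :: var * Item
var :: var :: var * var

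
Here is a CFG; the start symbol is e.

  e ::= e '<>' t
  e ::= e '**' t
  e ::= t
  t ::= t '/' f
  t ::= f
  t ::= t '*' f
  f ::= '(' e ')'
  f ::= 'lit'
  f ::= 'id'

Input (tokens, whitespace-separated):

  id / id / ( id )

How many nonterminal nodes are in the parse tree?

[e [t [t [t [f id]] / [f id]] / [f ( [e [t [f id]]] )]]]

10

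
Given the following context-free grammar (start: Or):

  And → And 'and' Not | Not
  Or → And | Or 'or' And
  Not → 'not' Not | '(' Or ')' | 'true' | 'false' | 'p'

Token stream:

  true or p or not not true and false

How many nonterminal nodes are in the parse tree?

13

[Or [Or [Or [And [Not true]]] or [And [Not p]]] or [And [And [Not not [Not not [Not true]]]] and [Not false]]]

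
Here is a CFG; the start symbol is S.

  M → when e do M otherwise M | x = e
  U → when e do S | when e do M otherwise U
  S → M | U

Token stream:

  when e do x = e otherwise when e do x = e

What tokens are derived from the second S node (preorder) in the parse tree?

[S [U when e do [M x = e] otherwise [U when e do [S [M x = e]]]]]

x = e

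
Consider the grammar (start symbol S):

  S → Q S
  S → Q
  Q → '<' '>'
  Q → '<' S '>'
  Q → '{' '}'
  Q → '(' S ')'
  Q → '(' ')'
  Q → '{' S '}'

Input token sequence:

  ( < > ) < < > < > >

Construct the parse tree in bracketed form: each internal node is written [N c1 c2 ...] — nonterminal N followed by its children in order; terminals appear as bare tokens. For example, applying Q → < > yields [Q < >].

S
Q S
( S ) S
( Q ) S
( < > ) S
( < > ) Q
( < > ) < S >
( < > ) < Q S >
( < > ) < < > S >
( < > ) < < > Q >
( < > ) < < > < > >

[S [Q ( [S [Q < >]] )] [S [Q < [S [Q < >] [S [Q < >]]] >]]]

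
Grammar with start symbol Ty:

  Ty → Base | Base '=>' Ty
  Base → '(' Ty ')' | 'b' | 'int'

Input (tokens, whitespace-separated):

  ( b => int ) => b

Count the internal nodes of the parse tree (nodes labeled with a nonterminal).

[Ty [Base ( [Ty [Base b] => [Ty [Base int]]] )] => [Ty [Base b]]]

8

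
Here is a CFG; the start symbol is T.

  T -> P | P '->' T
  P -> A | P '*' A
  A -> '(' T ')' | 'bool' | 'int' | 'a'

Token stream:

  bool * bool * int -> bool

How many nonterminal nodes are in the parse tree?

10

[T [P [P [P [A bool]] * [A bool]] * [A int]] -> [T [P [A bool]]]]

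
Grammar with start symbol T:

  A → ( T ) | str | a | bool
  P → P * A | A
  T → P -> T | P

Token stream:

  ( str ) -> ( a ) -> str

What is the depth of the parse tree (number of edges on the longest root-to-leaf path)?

7

[T [P [A ( [T [P [A str]]] )]] -> [T [P [A ( [T [P [A a]]] )]] -> [T [P [A str]]]]]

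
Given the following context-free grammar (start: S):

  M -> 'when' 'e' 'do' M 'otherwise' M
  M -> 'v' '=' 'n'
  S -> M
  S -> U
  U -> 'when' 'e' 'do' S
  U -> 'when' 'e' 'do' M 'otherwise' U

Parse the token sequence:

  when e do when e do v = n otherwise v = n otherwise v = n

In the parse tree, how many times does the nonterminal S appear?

[S [M when e do [M when e do [M v = n] otherwise [M v = n]] otherwise [M v = n]]]

1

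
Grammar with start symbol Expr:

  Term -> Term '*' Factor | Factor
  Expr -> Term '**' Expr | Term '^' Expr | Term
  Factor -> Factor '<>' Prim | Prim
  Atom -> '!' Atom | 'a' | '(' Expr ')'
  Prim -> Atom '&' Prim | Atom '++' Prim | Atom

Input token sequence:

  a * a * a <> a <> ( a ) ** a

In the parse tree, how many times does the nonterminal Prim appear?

[Expr [Term [Term [Term [Factor [Prim [Atom a]]]] * [Factor [Prim [Atom a]]]] * [Factor [Factor [Factor [Prim [Atom a]]] <> [Prim [Atom a]]] <> [Prim [Atom ( [Expr [Term [Factor [Prim [Atom a]]]]] )]]]] ** [Expr [Term [Factor [Prim [Atom a]]]]]]

7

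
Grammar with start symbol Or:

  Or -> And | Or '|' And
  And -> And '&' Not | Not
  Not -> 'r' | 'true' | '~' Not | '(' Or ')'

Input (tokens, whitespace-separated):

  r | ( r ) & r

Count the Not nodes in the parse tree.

[Or [Or [And [Not r]]] | [And [And [Not ( [Or [And [Not r]]] )]] & [Not r]]]

4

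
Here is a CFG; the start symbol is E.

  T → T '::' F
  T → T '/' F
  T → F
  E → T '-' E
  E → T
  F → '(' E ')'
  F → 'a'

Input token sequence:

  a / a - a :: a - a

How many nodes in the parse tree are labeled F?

5

[E [T [T [F a]] / [F a]] - [E [T [T [F a]] :: [F a]] - [E [T [F a]]]]]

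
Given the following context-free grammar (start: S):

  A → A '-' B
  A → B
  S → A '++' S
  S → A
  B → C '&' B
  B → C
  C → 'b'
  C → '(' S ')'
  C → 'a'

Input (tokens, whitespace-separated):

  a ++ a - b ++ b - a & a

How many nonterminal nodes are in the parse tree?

20

[S [A [B [C a]]] ++ [S [A [A [B [C a]]] - [B [C b]]] ++ [S [A [A [B [C b]]] - [B [C a] & [B [C a]]]]]]]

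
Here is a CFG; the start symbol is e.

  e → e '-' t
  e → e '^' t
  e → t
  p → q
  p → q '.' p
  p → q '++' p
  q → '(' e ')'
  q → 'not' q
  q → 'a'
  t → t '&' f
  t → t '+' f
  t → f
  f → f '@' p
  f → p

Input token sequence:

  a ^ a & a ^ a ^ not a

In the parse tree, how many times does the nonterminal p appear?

5

[e [e [e [e [t [f [p [q a]]]]] ^ [t [t [f [p [q a]]]] & [f [p [q a]]]]] ^ [t [f [p [q a]]]]] ^ [t [f [p [q not [q a]]]]]]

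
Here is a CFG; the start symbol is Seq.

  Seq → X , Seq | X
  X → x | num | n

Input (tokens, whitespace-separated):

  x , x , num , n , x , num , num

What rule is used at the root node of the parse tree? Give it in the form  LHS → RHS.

[Seq [X x] , [Seq [X x] , [Seq [X num] , [Seq [X n] , [Seq [X x] , [Seq [X num] , [Seq [X num]]]]]]]]

Seq → X , Seq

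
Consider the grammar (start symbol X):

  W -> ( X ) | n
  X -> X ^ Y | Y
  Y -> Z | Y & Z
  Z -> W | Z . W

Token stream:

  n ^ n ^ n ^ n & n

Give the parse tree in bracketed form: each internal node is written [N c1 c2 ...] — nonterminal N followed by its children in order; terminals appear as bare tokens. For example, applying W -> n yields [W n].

[X [X [X [X [Y [Z [W n]]]] ^ [Y [Z [W n]]]] ^ [Y [Z [W n]]]] ^ [Y [Y [Z [W n]]] & [Z [W n]]]]

X
X ^ Y
X ^ Y ^ Y
X ^ Y ^ Y ^ Y
Y ^ Y ^ Y ^ Y
Z ^ Y ^ Y ^ Y
W ^ Y ^ Y ^ Y
n ^ Y ^ Y ^ Y
n ^ Z ^ Y ^ Y
n ^ W ^ Y ^ Y
n ^ n ^ Y ^ Y
n ^ n ^ Z ^ Y
n ^ n ^ W ^ Y
n ^ n ^ n ^ Y
n ^ n ^ n ^ Y & Z
n ^ n ^ n ^ Z & Z
n ^ n ^ n ^ W & Z
n ^ n ^ n ^ n & Z
n ^ n ^ n ^ n & W
n ^ n ^ n ^ n & n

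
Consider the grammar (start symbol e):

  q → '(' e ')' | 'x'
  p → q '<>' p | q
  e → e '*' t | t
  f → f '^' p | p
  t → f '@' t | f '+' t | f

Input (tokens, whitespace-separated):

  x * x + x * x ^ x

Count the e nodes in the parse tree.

[e [e [e [t [f [p [q x]]]]] * [t [f [p [q x]]] + [t [f [p [q x]]]]]] * [t [f [f [p [q x]]] ^ [p [q x]]]]]

3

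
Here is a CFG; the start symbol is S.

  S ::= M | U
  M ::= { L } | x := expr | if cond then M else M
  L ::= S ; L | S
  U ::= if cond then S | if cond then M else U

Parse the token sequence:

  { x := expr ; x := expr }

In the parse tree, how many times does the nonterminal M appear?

[S [M { [L [S [M x := expr]] ; [L [S [M x := expr]]]] }]]

3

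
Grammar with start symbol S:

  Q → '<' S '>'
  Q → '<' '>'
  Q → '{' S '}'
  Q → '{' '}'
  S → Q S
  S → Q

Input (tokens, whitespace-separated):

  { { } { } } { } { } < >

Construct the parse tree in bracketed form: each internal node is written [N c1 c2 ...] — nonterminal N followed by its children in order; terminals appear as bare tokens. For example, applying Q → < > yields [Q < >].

S
Q S
{ S } S
{ Q S } S
{ { } S } S
{ { } Q } S
{ { } { } } S
{ { } { } } Q S
{ { } { } } { } S
{ { } { } } { } Q S
{ { } { } } { } { } S
{ { } { } } { } { } Q
{ { } { } } { } { } < >

[S [Q { [S [Q { }] [S [Q { }]]] }] [S [Q { }] [S [Q { }] [S [Q < >]]]]]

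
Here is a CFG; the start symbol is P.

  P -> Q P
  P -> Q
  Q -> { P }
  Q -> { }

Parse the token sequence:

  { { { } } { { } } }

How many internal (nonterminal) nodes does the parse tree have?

10

[P [Q { [P [Q { [P [Q { }]] }] [P [Q { [P [Q { }]] }]]] }]]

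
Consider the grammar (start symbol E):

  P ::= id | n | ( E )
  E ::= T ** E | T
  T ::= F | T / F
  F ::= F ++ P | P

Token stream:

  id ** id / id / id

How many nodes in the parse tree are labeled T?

4

[E [T [F [P id]]] ** [E [T [T [T [F [P id]]] / [F [P id]]] / [F [P id]]]]]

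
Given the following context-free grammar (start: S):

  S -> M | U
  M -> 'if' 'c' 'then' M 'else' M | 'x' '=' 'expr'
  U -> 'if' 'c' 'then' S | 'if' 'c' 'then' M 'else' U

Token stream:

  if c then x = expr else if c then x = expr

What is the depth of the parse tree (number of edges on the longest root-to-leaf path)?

[S [U if c then [M x = expr] else [U if c then [S [M x = expr]]]]]

5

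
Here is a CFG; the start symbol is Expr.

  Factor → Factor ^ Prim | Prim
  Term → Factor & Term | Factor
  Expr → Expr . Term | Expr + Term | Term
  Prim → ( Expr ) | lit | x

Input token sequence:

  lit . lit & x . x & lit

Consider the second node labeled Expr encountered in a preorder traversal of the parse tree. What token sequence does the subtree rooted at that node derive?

lit . lit & x

[Expr [Expr [Expr [Term [Factor [Prim lit]]]] . [Term [Factor [Prim lit]] & [Term [Factor [Prim x]]]]] . [Term [Factor [Prim x]] & [Term [Factor [Prim lit]]]]]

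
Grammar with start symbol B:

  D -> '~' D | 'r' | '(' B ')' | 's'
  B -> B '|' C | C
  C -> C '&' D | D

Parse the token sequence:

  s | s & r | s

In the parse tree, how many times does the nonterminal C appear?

4

[B [B [B [C [D s]]] | [C [C [D s]] & [D r]]] | [C [D s]]]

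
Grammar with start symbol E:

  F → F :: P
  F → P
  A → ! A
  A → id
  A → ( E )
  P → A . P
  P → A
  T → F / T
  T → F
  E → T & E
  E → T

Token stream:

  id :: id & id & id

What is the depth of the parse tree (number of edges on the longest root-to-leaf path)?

7

[E [T [F [F [P [A id]]] :: [P [A id]]]] & [E [T [F [P [A id]]]] & [E [T [F [P [A id]]]]]]]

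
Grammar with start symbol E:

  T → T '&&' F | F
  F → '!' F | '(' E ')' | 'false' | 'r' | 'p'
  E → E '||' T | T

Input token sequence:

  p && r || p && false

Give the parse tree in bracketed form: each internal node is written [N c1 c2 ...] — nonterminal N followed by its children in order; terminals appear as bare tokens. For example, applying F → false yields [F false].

[E [E [T [T [F p]] && [F r]]] || [T [T [F p]] && [F false]]]

E
E || T
T || T
T && F || T
F && F || T
p && F || T
p && r || T
p && r || T && F
p && r || F && F
p && r || p && F
p && r || p && false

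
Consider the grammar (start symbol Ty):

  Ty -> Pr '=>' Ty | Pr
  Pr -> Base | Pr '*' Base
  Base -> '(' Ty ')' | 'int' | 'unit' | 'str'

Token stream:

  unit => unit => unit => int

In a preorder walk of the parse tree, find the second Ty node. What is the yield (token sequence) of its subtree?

unit => unit => int

[Ty [Pr [Base unit]] => [Ty [Pr [Base unit]] => [Ty [Pr [Base unit]] => [Ty [Pr [Base int]]]]]]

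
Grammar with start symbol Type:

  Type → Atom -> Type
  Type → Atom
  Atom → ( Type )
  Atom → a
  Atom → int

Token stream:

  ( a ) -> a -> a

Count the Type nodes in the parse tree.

[Type [Atom ( [Type [Atom a]] )] -> [Type [Atom a] -> [Type [Atom a]]]]

4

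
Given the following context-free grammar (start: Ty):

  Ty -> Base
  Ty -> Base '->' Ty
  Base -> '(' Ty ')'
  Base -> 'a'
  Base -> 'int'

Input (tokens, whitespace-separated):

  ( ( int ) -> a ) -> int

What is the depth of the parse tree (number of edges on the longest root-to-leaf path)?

[Ty [Base ( [Ty [Base ( [Ty [Base int]] )] -> [Ty [Base a]]] )] -> [Ty [Base int]]]

6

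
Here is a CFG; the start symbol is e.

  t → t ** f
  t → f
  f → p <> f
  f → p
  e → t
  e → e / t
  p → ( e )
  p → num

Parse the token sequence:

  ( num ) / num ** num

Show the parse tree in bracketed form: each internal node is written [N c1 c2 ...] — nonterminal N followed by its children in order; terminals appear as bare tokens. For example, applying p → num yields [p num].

e
e / t
t / t
f / t
p / t
( e ) / t
( t ) / t
( f ) / t
( p ) / t
( num ) / t
( num ) / t ** f
( num ) / f ** f
( num ) / p ** f
( num ) / num ** f
( num ) / num ** p
( num ) / num ** num

[e [e [t [f [p ( [e [t [f [p num]]]] )]]]] / [t [t [f [p num]]] ** [f [p num]]]]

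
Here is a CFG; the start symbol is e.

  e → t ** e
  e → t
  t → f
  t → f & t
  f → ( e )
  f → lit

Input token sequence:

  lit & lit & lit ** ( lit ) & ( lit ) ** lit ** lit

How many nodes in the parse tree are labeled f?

[e [t [f lit] & [t [f lit] & [t [f lit]]]] ** [e [t [f ( [e [t [f lit]]] )] & [t [f ( [e [t [f lit]]] )]]] ** [e [t [f lit]] ** [e [t [f lit]]]]]]

9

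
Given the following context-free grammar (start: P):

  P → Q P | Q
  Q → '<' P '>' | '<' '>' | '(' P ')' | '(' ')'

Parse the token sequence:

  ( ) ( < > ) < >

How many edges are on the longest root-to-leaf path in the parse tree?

[P [Q ( )] [P [Q ( [P [Q < >]] )] [P [Q < >]]]]

5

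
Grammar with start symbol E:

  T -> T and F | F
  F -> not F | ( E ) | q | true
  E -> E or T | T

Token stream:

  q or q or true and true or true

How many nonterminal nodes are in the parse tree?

[E [E [E [E [T [F q]]] or [T [F q]]] or [T [T [F true]] and [F true]]] or [T [F true]]]

14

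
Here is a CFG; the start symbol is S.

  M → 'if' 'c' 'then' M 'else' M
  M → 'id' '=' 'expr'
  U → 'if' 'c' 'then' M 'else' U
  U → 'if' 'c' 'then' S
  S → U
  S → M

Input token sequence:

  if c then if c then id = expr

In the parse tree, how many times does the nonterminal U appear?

[S [U if c then [S [U if c then [S [M id = expr]]]]]]

2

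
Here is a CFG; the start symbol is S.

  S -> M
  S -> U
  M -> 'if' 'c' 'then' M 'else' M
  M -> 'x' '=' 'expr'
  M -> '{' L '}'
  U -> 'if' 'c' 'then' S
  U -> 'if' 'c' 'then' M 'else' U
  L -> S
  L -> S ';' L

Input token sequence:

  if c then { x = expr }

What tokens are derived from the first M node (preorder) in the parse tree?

[S [U if c then [S [M { [L [S [M x = expr]]] }]]]]

{ x = expr }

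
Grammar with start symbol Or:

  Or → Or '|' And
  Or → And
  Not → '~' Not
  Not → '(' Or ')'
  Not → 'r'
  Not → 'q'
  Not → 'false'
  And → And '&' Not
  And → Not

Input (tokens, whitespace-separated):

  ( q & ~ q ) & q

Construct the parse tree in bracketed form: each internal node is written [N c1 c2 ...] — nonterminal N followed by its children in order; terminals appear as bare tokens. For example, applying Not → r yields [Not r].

[Or [And [And [Not ( [Or [And [And [Not q]] & [Not ~ [Not q]]]] )]] & [Not q]]]

Or
And
And & Not
Not & Not
( Or ) & Not
( And ) & Not
( And & Not ) & Not
( Not & Not ) & Not
( q & Not ) & Not
( q & ~ Not ) & Not
( q & ~ q ) & Not
( q & ~ q ) & q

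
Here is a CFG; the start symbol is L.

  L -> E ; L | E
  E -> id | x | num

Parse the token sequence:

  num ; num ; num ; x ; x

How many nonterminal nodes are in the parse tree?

[L [E num] ; [L [E num] ; [L [E num] ; [L [E x] ; [L [E x]]]]]]

10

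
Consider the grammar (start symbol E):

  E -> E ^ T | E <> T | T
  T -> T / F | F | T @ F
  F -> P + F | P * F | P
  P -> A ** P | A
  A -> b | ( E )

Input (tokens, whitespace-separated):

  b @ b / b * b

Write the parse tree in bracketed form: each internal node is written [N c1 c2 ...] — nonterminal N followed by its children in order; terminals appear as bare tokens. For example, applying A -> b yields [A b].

[E [T [T [T [F [P [A b]]]] @ [F [P [A b]]]] / [F [P [A b]] * [F [P [A b]]]]]]

E
T
T / F
T @ F / F
F @ F / F
P @ F / F
A @ F / F
b @ F / F
b @ P / F
b @ A / F
b @ b / F
b @ b / P * F
b @ b / A * F
b @ b / b * F
b @ b / b * P
b @ b / b * A
b @ b / b * b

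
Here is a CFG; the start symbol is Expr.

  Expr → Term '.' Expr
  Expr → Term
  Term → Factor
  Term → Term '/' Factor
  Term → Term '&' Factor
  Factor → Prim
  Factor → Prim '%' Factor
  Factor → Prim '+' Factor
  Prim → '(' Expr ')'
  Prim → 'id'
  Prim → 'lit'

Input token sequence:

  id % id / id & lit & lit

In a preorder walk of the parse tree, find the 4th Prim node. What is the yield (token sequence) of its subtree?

lit

[Expr [Term [Term [Term [Term [Factor [Prim id] % [Factor [Prim id]]]] / [Factor [Prim id]]] & [Factor [Prim lit]]] & [Factor [Prim lit]]]]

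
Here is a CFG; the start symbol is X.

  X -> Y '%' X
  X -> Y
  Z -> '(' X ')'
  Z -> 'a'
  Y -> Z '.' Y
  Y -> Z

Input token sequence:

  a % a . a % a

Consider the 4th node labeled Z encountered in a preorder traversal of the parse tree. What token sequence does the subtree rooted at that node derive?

a

[X [Y [Z a]] % [X [Y [Z a] . [Y [Z a]]] % [X [Y [Z a]]]]]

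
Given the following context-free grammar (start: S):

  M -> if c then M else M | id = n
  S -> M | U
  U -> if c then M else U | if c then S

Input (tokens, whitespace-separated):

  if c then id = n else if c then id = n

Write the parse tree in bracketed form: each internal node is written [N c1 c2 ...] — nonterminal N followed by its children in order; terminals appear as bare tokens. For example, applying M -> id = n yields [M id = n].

S
U
if c then M else U
if c then id = n else U
if c then id = n else if c then S
if c then id = n else if c then M
if c then id = n else if c then id = n

[S [U if c then [M id = n] else [U if c then [S [M id = n]]]]]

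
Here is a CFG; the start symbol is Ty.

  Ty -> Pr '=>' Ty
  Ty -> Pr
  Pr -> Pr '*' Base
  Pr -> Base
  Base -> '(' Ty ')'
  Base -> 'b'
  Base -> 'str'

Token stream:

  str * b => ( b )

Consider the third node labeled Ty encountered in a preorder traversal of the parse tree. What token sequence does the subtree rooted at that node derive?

[Ty [Pr [Pr [Base str]] * [Base b]] => [Ty [Pr [Base ( [Ty [Pr [Base b]]] )]]]]

b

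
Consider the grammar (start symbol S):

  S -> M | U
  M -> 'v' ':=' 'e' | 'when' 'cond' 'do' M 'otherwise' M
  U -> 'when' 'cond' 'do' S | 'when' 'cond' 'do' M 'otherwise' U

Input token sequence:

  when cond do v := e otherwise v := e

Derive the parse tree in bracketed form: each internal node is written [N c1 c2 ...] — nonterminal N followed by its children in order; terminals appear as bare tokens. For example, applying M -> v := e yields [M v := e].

S
M
when cond do M otherwise M
when cond do v := e otherwise M
when cond do v := e otherwise v := e

[S [M when cond do [M v := e] otherwise [M v := e]]]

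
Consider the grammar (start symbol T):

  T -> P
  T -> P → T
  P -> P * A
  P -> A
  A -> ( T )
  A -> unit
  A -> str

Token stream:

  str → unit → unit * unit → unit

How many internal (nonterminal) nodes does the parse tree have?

14

[T [P [A str]] → [T [P [A unit]] → [T [P [P [A unit]] * [A unit]] → [T [P [A unit]]]]]]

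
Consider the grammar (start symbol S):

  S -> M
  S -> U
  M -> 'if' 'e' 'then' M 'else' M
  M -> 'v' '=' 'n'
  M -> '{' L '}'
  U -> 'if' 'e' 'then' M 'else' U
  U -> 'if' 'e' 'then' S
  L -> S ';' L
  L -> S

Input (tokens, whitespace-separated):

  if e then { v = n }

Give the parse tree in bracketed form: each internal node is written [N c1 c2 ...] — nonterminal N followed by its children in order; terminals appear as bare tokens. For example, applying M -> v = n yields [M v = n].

S
U
if e then S
if e then M
if e then { L }
if e then { S }
if e then { M }
if e then { v = n }

[S [U if e then [S [M { [L [S [M v = n]]] }]]]]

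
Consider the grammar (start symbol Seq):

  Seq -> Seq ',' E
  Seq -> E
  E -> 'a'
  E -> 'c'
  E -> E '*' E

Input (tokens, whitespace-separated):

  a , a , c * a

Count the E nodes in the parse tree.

[Seq [Seq [Seq [E a]] , [E a]] , [E [E c] * [E a]]]

5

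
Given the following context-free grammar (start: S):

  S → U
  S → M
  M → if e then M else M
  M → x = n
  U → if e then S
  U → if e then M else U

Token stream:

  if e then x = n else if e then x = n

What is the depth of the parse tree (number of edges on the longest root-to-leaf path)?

5

[S [U if e then [M x = n] else [U if e then [S [M x = n]]]]]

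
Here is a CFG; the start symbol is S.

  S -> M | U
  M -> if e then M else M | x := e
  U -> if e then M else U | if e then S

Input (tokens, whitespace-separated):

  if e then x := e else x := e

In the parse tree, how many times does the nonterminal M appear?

[S [M if e then [M x := e] else [M x := e]]]

3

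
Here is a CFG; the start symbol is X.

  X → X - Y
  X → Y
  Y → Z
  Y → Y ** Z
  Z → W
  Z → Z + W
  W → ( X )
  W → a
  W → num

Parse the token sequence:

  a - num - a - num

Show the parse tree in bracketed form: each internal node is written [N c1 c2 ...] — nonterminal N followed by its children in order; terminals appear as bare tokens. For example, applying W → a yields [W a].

X
X - Y
X - Y - Y
X - Y - Y - Y
Y - Y - Y - Y
Z - Y - Y - Y
W - Y - Y - Y
a - Y - Y - Y
a - Z - Y - Y
a - W - Y - Y
a - num - Y - Y
a - num - Z - Y
a - num - W - Y
a - num - a - Y
a - num - a - Z
a - num - a - W
a - num - a - num

[X [X [X [X [Y [Z [W a]]]] - [Y [Z [W num]]]] - [Y [Z [W a]]]] - [Y [Z [W num]]]]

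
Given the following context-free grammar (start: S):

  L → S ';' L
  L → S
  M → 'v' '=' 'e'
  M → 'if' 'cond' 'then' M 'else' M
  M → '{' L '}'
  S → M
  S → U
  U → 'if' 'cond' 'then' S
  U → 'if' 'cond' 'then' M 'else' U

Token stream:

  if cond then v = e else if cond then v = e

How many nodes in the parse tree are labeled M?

2

[S [U if cond then [M v = e] else [U if cond then [S [M v = e]]]]]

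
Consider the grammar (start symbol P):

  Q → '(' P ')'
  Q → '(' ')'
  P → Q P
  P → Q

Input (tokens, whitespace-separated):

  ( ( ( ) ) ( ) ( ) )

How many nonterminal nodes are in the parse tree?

10

[P [Q ( [P [Q ( [P [Q ( )]] )] [P [Q ( )] [P [Q ( )]]]] )]]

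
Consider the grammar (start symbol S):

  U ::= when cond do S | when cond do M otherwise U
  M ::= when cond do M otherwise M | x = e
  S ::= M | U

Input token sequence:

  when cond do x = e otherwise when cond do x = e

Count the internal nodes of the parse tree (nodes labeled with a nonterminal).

[S [U when cond do [M x = e] otherwise [U when cond do [S [M x = e]]]]]

6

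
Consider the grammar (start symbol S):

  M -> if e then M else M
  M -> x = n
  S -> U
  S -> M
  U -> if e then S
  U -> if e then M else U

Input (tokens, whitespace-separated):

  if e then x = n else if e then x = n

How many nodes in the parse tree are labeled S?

[S [U if e then [M x = n] else [U if e then [S [M x = n]]]]]

2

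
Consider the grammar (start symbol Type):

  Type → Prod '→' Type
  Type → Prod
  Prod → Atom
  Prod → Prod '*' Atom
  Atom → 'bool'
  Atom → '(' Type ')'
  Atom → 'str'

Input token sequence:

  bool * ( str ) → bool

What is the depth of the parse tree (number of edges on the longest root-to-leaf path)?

6

[Type [Prod [Prod [Atom bool]] * [Atom ( [Type [Prod [Atom str]]] )]] → [Type [Prod [Atom bool]]]]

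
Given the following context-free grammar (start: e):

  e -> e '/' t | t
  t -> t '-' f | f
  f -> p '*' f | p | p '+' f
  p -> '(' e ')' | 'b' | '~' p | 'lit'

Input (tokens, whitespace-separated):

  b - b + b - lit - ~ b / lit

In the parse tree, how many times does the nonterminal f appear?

[e [e [t [t [t [t [f [p b]]] - [f [p b] + [f [p b]]]] - [f [p lit]]] - [f [p ~ [p b]]]]] / [t [f [p lit]]]]

6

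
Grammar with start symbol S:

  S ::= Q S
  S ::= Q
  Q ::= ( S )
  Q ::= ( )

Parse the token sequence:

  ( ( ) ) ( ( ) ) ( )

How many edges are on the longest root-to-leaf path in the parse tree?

[S [Q ( [S [Q ( )]] )] [S [Q ( [S [Q ( )]] )] [S [Q ( )]]]]

5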